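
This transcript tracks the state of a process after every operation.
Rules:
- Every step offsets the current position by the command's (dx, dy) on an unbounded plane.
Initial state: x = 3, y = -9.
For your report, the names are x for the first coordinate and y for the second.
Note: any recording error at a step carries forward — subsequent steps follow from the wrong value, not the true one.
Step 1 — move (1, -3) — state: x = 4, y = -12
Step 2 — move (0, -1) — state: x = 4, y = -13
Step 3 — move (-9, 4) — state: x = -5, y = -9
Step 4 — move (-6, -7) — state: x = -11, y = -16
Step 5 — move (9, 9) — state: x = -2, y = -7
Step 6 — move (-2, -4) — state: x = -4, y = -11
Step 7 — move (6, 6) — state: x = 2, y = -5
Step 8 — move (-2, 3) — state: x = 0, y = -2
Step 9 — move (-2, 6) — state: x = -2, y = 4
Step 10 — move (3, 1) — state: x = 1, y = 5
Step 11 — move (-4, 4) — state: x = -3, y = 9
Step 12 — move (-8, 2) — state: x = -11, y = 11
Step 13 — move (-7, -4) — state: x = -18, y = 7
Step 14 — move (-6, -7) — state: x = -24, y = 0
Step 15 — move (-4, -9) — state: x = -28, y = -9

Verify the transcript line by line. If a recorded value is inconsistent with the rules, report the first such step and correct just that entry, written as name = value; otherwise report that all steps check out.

Recomputing the run from the initial state:
step 1: x = 4, y = -12
step 2: x = 4, y = -13
step 3: x = -5, y = -9
step 4: x = -11, y = -16
step 5: x = -2, y = -7
step 6: x = -4, y = -11
step 7: x = 2, y = -5
step 8: x = 0, y = -2
step 9: x = -2, y = 4
step 10: x = 1, y = 5
step 11: x = -3, y = 9
step 12: x = -11, y = 11
step 13: x = -18, y = 7
step 14: x = -24, y = 0
step 15: x = -28, y = -9
This matches the transcript at every step.

no error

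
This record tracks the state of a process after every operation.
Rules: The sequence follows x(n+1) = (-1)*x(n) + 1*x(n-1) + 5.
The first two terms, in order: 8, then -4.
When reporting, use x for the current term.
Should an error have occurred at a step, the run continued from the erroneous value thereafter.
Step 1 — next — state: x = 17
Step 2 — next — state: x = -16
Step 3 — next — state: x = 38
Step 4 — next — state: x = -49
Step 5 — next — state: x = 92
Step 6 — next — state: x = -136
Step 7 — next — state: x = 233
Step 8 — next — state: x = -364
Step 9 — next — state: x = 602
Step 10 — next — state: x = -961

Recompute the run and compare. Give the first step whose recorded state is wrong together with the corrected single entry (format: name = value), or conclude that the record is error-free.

no error

Step 1: x = -1*(-4) + (1)*(8) + (5) = 17 — exactly as logged.
Step 2: x = -1*(17) + (1)*(-4) + (5) = -16 — same as recorded.
Step 3: x = -1*(-16) + (1)*(17) + (5) = 38 — agrees with the record.
Step 4: x = -1*(38) + (1)*(-16) + (5) = -49 — checks out.
Step 5: x = -1*(-49) + (1)*(38) + (5) = 92 — matches.
Step 6: x = -1*(92) + (1)*(-49) + (5) = -136 — consistent with the record.
Step 7: x = -1*(-136) + (1)*(92) + (5) = 233 — confirmed correct.
Step 8: x = -1*(233) + (1)*(-136) + (5) = -364 — checks out.
Step 9: x = -1*(-364) + (1)*(233) + (5) = 602 — verified.
Step 10: x = -1*(602) + (1)*(-364) + (5) = -961 — agrees with the record.
No step deviates from the rules.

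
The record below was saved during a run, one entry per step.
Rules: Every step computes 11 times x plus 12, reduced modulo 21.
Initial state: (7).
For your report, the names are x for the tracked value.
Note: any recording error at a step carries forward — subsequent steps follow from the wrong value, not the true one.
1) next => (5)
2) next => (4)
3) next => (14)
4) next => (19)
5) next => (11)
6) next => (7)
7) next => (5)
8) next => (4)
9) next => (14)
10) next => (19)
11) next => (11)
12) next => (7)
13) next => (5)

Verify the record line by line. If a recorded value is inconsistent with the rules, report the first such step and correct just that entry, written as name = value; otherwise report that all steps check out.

no error

Step 1: x = (11*7 + 12) mod 21 = 5 — verified.
Step 2: x = (11*5 + 12) mod 21 = 4 — confirmed correct.
Step 3: x = (11*4 + 12) mod 21 = 14 — consistent with the record.
Step 4: x = (11*14 + 12) mod 21 = 19 — agrees with the record.
Step 5: x = (11*19 + 12) mod 21 = 11 — exactly as logged.
Step 6: x = (11*11 + 12) mod 21 = 7 — matches.
Step 7: x = (11*7 + 12) mod 21 = 5 — in agreement.
Step 8: x = (11*5 + 12) mod 21 = 4 — no discrepancy.
Step 9: x = (11*4 + 12) mod 21 = 14 — matches.
Step 10: x = (11*14 + 12) mod 21 = 19 — consistent with the record.
Step 11: x = (11*19 + 12) mod 21 = 11 — in agreement.
Step 12: x = (11*11 + 12) mod 21 = 7 — no discrepancy.
Step 13: x = (11*7 + 12) mod 21 = 5 — matches.
The recomputation confirms every line.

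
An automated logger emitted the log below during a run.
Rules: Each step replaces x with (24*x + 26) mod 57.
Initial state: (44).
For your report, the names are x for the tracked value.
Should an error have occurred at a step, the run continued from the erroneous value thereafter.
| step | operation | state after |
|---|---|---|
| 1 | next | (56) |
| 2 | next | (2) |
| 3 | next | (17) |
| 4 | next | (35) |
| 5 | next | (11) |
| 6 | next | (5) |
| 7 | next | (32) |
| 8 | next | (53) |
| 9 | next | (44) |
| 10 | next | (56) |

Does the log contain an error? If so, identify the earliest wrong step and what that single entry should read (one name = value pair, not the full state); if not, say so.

1. x = (24*44 + 26) mod 57 = 56 (same as recorded)
2. x = (24*56 + 26) mod 57 = 2 (no discrepancy)
3. x = (24*2 + 26) mod 57 = 17 (matches)
4. x = (24*17 + 26) mod 57 = 35 (verified)
5. x = (24*35 + 26) mod 57 = 11 (no discrepancy)
6. x = (24*11 + 26) mod 57 = 5 (consistent with the log)
7. x = (24*5 + 26) mod 57 = 32 (checks out)
8. x = (24*32 + 26) mod 57 = 53 (exactly as logged)
9. x = (24*53 + 26) mod 57 = 44 (confirmed correct)
10. x = (24*44 + 26) mod 57 = 56 (in agreement)
Nothing is out of place; the run is error-free.

no error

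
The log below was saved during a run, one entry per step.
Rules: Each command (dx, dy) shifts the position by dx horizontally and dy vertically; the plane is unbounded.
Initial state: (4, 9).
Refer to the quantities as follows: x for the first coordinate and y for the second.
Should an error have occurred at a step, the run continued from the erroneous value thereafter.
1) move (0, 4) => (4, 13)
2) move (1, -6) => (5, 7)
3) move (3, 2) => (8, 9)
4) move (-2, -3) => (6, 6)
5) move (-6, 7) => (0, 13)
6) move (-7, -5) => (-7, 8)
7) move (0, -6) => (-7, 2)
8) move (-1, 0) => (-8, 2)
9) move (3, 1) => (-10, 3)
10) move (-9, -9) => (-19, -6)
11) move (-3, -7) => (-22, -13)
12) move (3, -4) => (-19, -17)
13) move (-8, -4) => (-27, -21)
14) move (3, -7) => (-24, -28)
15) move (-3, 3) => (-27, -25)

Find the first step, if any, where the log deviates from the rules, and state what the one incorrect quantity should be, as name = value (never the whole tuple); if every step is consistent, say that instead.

step 1: x = 4 + (0) = 4, y = 9 + (4) = 13 -> checks out
step 2: x = 4 + (1) = 5, y = 13 + (-6) = 7 -> confirmed correct
step 3: x = 5 + (3) = 8, y = 7 + (2) = 9 -> no discrepancy
step 4: x = 8 + (-2) = 6, y = 9 + (-3) = 6 -> consistent with the log
step 5: x = 6 + (-6) = 0, y = 6 + (7) = 13 -> verified
step 6: x = 0 + (-7) = -7, y = 13 + (-5) = 8 -> exactly as logged
step 7: x = -7 + (0) = -7, y = 8 + (-6) = 2 -> no discrepancy
step 8: x = -7 + (-1) = -8, y = 2 + (0) = 2 -> agrees with the log
step 9: x = -8 + (3) = -5, y = 2 + (1) = 3 -> first mismatch against the log
Conclusion: step 9 carries the first error; the entry should be x = -5.

step 9, x = -5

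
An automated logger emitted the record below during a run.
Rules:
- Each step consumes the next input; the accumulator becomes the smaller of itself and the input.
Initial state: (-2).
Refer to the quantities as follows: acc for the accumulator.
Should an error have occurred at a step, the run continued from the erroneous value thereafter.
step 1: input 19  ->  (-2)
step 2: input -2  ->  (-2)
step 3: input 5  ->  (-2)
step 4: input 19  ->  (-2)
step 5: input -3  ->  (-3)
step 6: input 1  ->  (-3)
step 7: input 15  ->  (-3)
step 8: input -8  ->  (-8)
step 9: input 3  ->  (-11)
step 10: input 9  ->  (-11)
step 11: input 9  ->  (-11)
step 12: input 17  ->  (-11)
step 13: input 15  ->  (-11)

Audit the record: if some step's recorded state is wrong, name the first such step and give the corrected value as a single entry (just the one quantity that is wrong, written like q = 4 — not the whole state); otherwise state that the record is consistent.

Recomputing the run from the initial state:
step 1: acc = -2
step 2: acc = -2
step 3: acc = -2
step 4: acc = -2
step 5: acc = -3
step 6: acc = -3
step 7: acc = -3
step 8: acc = -8
step 9: acc = -8
step 10: acc = -8
step 11: acc = -8
step 12: acc = -8
step 13: acc = -8
The first disagreement with the record is at step 9, where the value should be acc = -8.

step 9, acc = -8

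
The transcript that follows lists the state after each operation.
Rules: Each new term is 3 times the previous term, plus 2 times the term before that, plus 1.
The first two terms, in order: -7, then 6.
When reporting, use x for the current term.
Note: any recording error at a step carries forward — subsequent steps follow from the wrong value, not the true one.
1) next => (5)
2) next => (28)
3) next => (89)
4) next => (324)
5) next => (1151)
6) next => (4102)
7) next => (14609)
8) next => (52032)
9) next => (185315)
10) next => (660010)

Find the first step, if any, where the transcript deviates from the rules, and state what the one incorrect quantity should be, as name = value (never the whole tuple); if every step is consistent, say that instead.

Step 1: x = 3*(6) + (2)*(-7) + (1) = 5 — confirmed correct.
Step 2: x = 3*(5) + (2)*(6) + (1) = 28 — consistent with the transcript.
Step 3: x = 3*(28) + (2)*(5) + (1) = 95 — not what was recorded.
Conclusion: step 3 carries the first error; the entry should be x = 95.

step 3, x = 95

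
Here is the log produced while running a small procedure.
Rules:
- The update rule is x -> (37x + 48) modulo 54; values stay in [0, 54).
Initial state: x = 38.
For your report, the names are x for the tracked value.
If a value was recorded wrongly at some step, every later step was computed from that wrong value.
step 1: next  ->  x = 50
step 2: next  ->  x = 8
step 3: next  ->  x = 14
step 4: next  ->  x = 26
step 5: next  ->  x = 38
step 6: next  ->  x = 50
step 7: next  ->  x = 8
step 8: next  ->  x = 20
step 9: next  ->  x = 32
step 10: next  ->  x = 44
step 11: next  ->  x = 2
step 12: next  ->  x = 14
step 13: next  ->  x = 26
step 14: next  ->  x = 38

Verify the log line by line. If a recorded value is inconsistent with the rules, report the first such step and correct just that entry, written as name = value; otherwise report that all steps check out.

step 3, x = 20

Recomputing the run from the initial state:
step 1: x = 50
step 2: x = 8
step 3: x = 20
step 4: x = 32
step 5: x = 44
step 6: x = 2
step 7: x = 14
step 8: x = 26
step 9: x = 38
step 10: x = 50
step 11: x = 8
step 12: x = 20
step 13: x = 32
step 14: x = 44
The first disagreement with the log is at step 3, where the value should be x = 20.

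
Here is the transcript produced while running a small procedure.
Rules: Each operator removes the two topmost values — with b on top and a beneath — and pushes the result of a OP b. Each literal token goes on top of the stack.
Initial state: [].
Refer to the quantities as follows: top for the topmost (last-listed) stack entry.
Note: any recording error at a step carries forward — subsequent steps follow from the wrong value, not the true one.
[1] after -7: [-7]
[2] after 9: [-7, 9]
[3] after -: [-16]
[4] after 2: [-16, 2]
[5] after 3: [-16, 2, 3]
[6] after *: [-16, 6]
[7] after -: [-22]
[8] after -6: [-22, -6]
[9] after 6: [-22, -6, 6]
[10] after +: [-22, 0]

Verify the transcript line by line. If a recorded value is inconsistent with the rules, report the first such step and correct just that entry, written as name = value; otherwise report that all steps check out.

Step 1: push -7: top = -7 — in agreement.
Step 2: push 9: top = 9 — confirmed correct.
Step 3: -7 - 9 = -16 — verified.
Step 4: push 2: top = 2 — same as recorded.
Step 5: push 3: top = 3 — confirmed correct.
Step 6: 2 * 3 = 6 — confirmed correct.
Step 7: -16 - 6 = -22 — verified.
Step 8: push -6: top = -6 — no discrepancy.
Step 9: push 6: top = 6 — no discrepancy.
Step 10: -6 + 6 = 0 — in agreement.
Each recorded entry agrees with the recomputation.

no error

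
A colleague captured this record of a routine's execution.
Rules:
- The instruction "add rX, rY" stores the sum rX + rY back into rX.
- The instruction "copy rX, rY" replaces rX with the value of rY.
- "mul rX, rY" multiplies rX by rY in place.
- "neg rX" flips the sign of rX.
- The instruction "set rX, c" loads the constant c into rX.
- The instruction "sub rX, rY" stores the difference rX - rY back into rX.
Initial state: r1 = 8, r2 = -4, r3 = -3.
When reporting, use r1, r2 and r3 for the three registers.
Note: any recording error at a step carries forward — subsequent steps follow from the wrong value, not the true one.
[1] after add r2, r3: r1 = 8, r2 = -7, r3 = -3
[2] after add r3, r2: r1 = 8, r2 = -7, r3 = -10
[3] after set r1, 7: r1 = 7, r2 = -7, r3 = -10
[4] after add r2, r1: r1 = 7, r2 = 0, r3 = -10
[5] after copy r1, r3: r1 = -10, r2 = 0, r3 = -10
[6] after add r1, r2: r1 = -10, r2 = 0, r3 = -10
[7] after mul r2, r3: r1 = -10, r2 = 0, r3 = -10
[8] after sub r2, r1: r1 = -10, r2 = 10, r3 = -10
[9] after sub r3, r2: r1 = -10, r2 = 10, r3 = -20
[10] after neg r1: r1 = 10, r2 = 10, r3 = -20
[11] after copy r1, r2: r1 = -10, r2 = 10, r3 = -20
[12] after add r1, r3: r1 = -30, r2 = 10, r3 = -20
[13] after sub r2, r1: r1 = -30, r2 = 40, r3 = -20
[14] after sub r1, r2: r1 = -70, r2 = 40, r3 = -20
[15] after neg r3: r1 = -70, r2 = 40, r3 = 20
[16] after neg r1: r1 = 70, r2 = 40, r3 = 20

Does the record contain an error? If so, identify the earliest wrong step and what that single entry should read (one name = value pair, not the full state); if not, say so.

step 11, r1 = 10

Step 1: r2 = -4 + -3 = -7 — exactly as logged.
Step 2: r3 = -3 + -7 = -10 — confirmed correct.
Step 3: r1 = 7 — checks out.
Step 4: r2 = -7 + 7 = 0 — agrees with the record.
Step 5: r1 = -10 — in agreement.
Step 6: r1 = -10 + 0 = -10 — exactly as logged.
Step 7: r2 = 0 * -10 = 0 — consistent with the record.
Step 8: r2 = 0 - -10 = 10 — verified.
Step 9: r3 = -10 - 10 = -20 — confirmed correct.
Step 10: r1 = -(-10) = 10 — checks out.
Step 11: r1 = 10 — this is not what the record shows.
First incorrect step: 11; the correct value is r1 = 10.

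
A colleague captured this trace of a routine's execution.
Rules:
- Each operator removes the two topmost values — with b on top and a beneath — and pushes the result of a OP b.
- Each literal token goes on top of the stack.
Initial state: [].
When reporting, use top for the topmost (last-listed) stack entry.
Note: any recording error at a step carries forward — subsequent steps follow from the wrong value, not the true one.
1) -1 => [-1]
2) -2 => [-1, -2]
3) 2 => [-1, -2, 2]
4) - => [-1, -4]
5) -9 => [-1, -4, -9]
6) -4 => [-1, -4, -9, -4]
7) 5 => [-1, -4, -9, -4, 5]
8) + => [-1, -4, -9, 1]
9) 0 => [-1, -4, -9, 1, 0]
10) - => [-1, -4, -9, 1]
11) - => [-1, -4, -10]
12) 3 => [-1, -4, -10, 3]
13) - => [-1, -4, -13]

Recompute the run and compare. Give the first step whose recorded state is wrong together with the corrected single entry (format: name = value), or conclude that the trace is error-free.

Step 1: push -1: top = -1 — matches.
Step 2: push -2: top = -2 — same as recorded.
Step 3: push 2: top = 2 — no discrepancy.
Step 4: -2 - 2 = -4 — in agreement.
Step 5: push -9: top = -9 — consistent with the trace.
Step 6: push -4: top = -4 — verified.
Step 7: push 5: top = 5 — exactly as logged.
Step 8: -4 + 5 = 1 — in agreement.
Step 9: push 0: top = 0 — exactly as logged.
Step 10: 1 - 0 = 1 — confirmed correct.
Step 11: -9 - 1 = -10 — matches.
Step 12: push 3: top = 3 — same as recorded.
Step 13: -10 - 3 = -13 — in agreement.
All steps check out; nothing to correct.

no error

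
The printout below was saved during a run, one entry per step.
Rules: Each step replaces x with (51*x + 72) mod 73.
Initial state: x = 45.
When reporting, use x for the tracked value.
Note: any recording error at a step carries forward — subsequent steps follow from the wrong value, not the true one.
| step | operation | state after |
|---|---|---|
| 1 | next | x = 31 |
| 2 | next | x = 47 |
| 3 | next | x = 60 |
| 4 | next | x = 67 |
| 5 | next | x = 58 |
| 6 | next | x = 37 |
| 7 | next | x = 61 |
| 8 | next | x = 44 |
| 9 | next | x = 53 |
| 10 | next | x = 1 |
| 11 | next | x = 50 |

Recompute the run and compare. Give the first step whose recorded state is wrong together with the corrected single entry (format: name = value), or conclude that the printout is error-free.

step 4, x = 66

step 1: x = (51*45 + 72) mod 73 = 31 -> confirmed correct
step 2: x = (51*31 + 72) mod 73 = 47 -> consistent with the printout
step 3: x = (51*47 + 72) mod 73 = 60 -> verified
step 4: x = (51*60 + 72) mod 73 = 66 -> the entry is off here
First deviation found at step 4; the corrected entry is x = 66.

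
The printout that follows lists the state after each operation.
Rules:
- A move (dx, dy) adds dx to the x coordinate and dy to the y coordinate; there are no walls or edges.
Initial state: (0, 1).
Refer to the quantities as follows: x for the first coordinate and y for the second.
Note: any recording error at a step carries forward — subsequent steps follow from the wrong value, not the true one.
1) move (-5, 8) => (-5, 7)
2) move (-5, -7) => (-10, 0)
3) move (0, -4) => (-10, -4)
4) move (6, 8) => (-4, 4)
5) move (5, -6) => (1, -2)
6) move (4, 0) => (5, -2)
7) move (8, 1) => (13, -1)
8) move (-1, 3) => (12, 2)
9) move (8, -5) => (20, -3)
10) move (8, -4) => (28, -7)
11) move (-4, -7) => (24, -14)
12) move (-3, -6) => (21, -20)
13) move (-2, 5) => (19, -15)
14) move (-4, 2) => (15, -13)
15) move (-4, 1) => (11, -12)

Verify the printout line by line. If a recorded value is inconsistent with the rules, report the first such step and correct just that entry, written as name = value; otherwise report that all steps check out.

step 1, y = 9

Recomputing the run from the initial state:
step 1: x = -5, y = 9
step 2: x = -10, y = 2
step 3: x = -10, y = -2
step 4: x = -4, y = 6
step 5: x = 1, y = 0
step 6: x = 5, y = 0
step 7: x = 13, y = 1
step 8: x = 12, y = 4
step 9: x = 20, y = -1
step 10: x = 28, y = -5
step 11: x = 24, y = -12
step 12: x = 21, y = -18
step 13: x = 19, y = -13
step 14: x = 15, y = -11
step 15: x = 11, y = -10
The first disagreement with the printout is at step 1, where the value should be y = 9.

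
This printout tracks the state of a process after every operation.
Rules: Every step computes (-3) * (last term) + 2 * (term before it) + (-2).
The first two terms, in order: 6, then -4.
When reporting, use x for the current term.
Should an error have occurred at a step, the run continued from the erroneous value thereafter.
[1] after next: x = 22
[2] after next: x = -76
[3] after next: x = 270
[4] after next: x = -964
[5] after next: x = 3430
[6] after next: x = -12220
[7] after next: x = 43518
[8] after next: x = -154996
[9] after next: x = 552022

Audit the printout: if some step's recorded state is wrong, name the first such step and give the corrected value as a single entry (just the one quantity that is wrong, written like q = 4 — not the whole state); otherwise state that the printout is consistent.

no error

Recomputing the run from the initial state:
step 1: x = 22
step 2: x = -76
step 3: x = 270
step 4: x = -964
step 5: x = 3430
step 6: x = -12220
step 7: x = 43518
step 8: x = -154996
step 9: x = 552022
This matches the printout at every step.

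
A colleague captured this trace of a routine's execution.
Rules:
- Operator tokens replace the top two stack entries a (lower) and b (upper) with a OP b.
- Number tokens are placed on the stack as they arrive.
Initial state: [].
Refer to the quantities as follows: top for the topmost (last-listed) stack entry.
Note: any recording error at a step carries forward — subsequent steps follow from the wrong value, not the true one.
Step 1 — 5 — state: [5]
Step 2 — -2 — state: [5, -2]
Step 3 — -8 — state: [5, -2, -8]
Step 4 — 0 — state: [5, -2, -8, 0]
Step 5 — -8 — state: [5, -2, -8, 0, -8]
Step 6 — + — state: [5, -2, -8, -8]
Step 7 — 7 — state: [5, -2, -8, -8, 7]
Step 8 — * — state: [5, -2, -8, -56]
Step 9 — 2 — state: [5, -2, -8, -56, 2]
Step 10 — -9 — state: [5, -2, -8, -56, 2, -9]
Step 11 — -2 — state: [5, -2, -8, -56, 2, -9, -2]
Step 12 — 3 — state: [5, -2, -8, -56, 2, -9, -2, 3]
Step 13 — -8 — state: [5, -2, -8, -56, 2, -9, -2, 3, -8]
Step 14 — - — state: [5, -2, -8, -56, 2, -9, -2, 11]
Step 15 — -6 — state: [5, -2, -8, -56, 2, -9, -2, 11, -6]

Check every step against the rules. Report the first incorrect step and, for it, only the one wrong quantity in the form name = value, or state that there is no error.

no error

step 1: push 5: top = 5 -> matches
step 2: push -2: top = -2 -> agrees with the trace
step 3: push -8: top = -8 -> matches
step 4: push 0: top = 0 -> confirmed correct
step 5: push -8: top = -8 -> confirmed correct
step 6: 0 + -8 = -8 -> consistent with the trace
step 7: push 7: top = 7 -> no discrepancy
step 8: -8 * 7 = -56 -> matches
step 9: push 2: top = 2 -> verified
step 10: push -9: top = -9 -> confirmed correct
step 11: push -2: top = -2 -> matches
step 12: push 3: top = 3 -> no discrepancy
step 13: push -8: top = -8 -> consistent with the trace
step 14: 3 - -8 = 11 -> agrees with the trace
step 15: push -6: top = -6 -> exactly as logged
All entries verified; no error found.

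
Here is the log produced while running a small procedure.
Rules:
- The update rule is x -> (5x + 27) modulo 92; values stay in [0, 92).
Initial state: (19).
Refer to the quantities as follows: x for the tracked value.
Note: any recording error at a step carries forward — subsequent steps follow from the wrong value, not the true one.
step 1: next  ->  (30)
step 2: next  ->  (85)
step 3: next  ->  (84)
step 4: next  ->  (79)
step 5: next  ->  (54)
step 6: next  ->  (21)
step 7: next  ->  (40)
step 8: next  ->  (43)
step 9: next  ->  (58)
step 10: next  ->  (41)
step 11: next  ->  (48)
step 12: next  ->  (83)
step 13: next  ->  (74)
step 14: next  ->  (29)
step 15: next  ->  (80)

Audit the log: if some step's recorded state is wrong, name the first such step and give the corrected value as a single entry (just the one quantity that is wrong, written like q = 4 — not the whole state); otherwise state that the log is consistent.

no error

Recomputing the run from the initial state:
step 1: x = 30
step 2: x = 85
step 3: x = 84
step 4: x = 79
step 5: x = 54
step 6: x = 21
step 7: x = 40
step 8: x = 43
step 9: x = 58
step 10: x = 41
step 11: x = 48
step 12: x = 83
step 13: x = 74
step 14: x = 29
step 15: x = 80
This matches the log at every step.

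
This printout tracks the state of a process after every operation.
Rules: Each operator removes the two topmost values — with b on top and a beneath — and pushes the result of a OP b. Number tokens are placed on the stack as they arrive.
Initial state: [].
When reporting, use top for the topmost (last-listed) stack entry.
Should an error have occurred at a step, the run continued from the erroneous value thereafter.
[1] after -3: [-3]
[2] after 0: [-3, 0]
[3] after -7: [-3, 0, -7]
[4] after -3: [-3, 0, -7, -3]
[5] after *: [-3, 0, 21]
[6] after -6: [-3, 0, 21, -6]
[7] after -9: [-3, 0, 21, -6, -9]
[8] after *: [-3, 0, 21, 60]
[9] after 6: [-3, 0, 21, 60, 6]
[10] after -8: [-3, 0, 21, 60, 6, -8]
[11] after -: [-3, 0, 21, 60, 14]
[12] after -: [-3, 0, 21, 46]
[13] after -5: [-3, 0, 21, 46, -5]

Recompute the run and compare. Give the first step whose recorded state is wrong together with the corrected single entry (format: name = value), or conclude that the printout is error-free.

1. push -3: top = -3 (confirmed correct)
2. push 0: top = 0 (same as recorded)
3. push -7: top = -7 (same as recorded)
4. push -3: top = -3 (agrees with the printout)
5. -7 * -3 = 21 (in agreement)
6. push -6: top = -6 (matches)
7. push -9: top = -9 (confirmed correct)
8. -6 * -9 = 54 (the printout has a different value)
First deviation found at step 8; the corrected entry is top = 54.

step 8, top = 54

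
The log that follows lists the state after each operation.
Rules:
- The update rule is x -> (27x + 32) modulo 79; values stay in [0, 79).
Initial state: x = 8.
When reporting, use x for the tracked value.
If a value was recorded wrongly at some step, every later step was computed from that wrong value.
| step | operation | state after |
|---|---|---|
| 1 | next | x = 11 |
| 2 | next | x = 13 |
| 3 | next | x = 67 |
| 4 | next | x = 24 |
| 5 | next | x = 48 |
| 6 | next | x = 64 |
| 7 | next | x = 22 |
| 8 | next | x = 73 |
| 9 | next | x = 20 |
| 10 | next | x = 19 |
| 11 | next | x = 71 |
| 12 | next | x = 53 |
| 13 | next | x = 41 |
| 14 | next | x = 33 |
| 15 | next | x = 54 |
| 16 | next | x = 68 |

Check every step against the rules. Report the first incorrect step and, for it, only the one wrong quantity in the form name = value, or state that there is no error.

step 9, x = 28

Recomputing the run from the initial state:
step 1: x = 11
step 2: x = 13
step 3: x = 67
step 4: x = 24
step 5: x = 48
step 6: x = 64
step 7: x = 22
step 8: x = 73
step 9: x = 28
step 10: x = 77
step 11: x = 57
step 12: x = 70
step 13: x = 26
step 14: x = 23
step 15: x = 21
step 16: x = 46
The first disagreement with the log is at step 9, where the value should be x = 28.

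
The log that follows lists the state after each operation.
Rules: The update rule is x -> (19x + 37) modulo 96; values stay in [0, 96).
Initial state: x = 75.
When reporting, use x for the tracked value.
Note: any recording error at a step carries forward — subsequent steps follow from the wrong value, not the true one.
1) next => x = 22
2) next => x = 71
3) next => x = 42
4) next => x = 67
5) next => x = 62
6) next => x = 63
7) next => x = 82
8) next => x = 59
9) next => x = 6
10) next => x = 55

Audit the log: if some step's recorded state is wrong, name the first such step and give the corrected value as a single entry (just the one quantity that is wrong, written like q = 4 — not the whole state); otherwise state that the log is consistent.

Step 1: x = (19*75 + 37) mod 96 = 22 — verified.
Step 2: x = (19*22 + 37) mod 96 = 71 — same as recorded.
Step 3: x = (19*71 + 37) mod 96 = 42 — in agreement.
Step 4: x = (19*42 + 37) mod 96 = 67 — verified.
Step 5: x = (19*67 + 37) mod 96 = 62 — no discrepancy.
Step 6: x = (19*62 + 37) mod 96 = 63 — confirmed correct.
Step 7: x = (19*63 + 37) mod 96 = 82 — verified.
Step 8: x = (19*82 + 37) mod 96 = 59 — agrees with the log.
Step 9: x = (19*59 + 37) mod 96 = 6 — verified.
Step 10: x = (19*6 + 37) mod 96 = 55 — consistent with the log.
The recomputation confirms every line.

no error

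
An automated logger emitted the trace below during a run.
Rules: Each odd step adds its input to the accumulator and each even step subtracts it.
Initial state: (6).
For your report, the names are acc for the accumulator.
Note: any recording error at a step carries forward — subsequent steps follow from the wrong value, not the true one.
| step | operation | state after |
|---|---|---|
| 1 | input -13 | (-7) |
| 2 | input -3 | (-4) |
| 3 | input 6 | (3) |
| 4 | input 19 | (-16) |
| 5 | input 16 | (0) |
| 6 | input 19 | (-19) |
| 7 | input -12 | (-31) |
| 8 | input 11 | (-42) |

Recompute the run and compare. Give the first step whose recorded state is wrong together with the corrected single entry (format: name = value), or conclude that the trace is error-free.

step 3, acc = 2

Step 1: acc = 6 + -13 = -7 — confirmed correct.
Step 2: acc = -7 - -3 = -4 — consistent with the trace.
Step 3: acc = -4 + 6 = 2 — not what was recorded.
So the first discrepancy is step 3, where the right value is acc = 2.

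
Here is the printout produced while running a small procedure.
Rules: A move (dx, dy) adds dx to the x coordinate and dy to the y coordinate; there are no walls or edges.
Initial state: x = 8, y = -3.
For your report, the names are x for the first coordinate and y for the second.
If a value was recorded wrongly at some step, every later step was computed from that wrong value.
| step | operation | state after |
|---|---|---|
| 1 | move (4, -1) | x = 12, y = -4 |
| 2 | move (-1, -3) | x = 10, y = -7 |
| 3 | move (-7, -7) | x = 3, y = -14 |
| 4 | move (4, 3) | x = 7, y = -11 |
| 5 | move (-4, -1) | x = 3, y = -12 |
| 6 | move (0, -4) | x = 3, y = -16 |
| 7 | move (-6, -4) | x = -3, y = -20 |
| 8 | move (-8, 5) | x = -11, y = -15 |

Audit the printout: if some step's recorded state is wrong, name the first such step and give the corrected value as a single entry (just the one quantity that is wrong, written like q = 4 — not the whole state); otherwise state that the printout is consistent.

step 2, x = 11

step 1: x = 8 + (4) = 12, y = -3 + (-1) = -4 -> in agreement
step 2: x = 12 + (-1) = 11, y = -4 + (-3) = -7 -> first mismatch against the printout
That makes step 2 the first incorrect line — x = 11 is what it should show.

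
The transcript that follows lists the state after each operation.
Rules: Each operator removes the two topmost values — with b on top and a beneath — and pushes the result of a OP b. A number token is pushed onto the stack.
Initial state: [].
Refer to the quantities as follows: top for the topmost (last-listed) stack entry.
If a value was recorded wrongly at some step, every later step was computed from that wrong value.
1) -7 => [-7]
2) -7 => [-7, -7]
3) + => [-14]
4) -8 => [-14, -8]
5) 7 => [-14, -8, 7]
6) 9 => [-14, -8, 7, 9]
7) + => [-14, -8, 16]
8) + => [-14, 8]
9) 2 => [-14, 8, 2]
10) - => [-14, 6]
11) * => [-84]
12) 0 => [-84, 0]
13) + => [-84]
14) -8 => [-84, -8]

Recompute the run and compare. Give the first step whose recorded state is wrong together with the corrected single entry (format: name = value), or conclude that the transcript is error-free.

no error

1. push -7: top = -7 (confirmed correct)
2. push -7: top = -7 (confirmed correct)
3. -7 + -7 = -14 (consistent with the transcript)
4. push -8: top = -8 (matches)
5. push 7: top = 7 (in agreement)
6. push 9: top = 9 (matches)
7. 7 + 9 = 16 (agrees with the transcript)
8. -8 + 16 = 8 (confirmed correct)
9. push 2: top = 2 (verified)
10. 8 - 2 = 6 (matches)
11. -14 * 6 = -84 (consistent with the transcript)
12. push 0: top = 0 (agrees with the transcript)
13. -84 + 0 = -84 (same as recorded)
14. push -8: top = -8 (in agreement)
The recomputation confirms every line.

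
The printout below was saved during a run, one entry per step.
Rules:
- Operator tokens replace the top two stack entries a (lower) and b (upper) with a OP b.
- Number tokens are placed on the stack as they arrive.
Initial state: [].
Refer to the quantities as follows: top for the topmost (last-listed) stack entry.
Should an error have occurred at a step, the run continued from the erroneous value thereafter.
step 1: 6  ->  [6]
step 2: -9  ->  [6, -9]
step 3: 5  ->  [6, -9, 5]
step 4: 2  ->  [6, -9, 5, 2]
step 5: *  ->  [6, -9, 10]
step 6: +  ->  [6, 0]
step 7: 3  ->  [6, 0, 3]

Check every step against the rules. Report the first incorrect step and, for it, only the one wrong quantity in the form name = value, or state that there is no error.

step 6, top = 1

Step 1: push 6: top = 6 — same as recorded.
Step 2: push -9: top = -9 — consistent with the printout.
Step 3: push 5: top = 5 — no discrepancy.
Step 4: push 2: top = 2 — matches.
Step 5: 5 * 2 = 10 — verified.
Step 6: -9 + 10 = 1 — not what was recorded.
That makes step 6 the first incorrect line — top = 1 is what it should show.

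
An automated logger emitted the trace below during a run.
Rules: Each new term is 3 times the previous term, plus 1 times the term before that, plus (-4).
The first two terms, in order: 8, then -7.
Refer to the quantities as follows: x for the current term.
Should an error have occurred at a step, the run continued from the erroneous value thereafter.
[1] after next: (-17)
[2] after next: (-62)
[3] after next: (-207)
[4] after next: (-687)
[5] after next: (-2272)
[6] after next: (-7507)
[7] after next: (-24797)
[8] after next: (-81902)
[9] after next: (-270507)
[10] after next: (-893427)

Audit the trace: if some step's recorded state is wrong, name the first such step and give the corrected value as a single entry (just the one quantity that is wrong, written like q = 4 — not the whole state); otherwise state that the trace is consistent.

step 1: x = 3*(-7) + (1)*(8) + (-4) = -17 -> no discrepancy
step 2: x = 3*(-17) + (1)*(-7) + (-4) = -62 -> checks out
step 3: x = 3*(-62) + (1)*(-17) + (-4) = -207 -> consistent with the trace
step 4: x = 3*(-207) + (1)*(-62) + (-4) = -687 -> same as recorded
step 5: x = 3*(-687) + (1)*(-207) + (-4) = -2272 -> exactly as logged
step 6: x = 3*(-2272) + (1)*(-687) + (-4) = -7507 -> same as recorded
step 7: x = 3*(-7507) + (1)*(-2272) + (-4) = -24797 -> consistent with the trace
step 8: x = 3*(-24797) + (1)*(-7507) + (-4) = -81902 -> exactly as logged
step 9: x = 3*(-81902) + (1)*(-24797) + (-4) = -270507 -> checks out
step 10: x = 3*(-270507) + (1)*(-81902) + (-4) = -893427 -> consistent with the trace
All steps check out; nothing to correct.

no error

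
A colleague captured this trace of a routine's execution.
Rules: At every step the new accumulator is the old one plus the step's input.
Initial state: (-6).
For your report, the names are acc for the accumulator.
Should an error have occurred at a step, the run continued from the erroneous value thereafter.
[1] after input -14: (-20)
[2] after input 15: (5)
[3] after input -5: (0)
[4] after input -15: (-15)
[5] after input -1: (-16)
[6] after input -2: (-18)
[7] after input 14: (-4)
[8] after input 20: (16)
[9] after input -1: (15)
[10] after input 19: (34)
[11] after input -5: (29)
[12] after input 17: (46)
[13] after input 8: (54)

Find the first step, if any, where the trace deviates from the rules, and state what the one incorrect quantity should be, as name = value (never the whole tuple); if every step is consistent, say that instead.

Step 1: acc = -6 + -14 = -20 — exactly as logged.
Step 2: acc = -20 + 15 = -5 — the trace disagrees here.
Conclusion: step 2 carries the first error; the entry should be acc = -5.

step 2, acc = -5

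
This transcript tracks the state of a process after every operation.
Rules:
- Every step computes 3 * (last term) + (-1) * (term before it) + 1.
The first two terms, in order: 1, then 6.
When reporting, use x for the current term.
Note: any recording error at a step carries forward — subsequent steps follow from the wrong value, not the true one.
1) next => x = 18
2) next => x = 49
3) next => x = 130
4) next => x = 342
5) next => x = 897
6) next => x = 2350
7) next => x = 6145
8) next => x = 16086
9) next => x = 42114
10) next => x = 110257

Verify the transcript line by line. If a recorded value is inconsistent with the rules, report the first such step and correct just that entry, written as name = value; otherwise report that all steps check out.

Step 1: x = 3*(6) + (-1)*(1) + (1) = 18 — verified.
Step 2: x = 3*(18) + (-1)*(6) + (1) = 49 — consistent with the transcript.
Step 3: x = 3*(49) + (-1)*(18) + (1) = 130 — confirmed correct.
Step 4: x = 3*(130) + (-1)*(49) + (1) = 342 — same as recorded.
Step 5: x = 3*(342) + (-1)*(130) + (1) = 897 — checks out.
Step 6: x = 3*(897) + (-1)*(342) + (1) = 2350 — checks out.
Step 7: x = 3*(2350) + (-1)*(897) + (1) = 6154 — the recorded entry deviates here.
So the first discrepancy is step 7, where the right value is x = 6154.

step 7, x = 6154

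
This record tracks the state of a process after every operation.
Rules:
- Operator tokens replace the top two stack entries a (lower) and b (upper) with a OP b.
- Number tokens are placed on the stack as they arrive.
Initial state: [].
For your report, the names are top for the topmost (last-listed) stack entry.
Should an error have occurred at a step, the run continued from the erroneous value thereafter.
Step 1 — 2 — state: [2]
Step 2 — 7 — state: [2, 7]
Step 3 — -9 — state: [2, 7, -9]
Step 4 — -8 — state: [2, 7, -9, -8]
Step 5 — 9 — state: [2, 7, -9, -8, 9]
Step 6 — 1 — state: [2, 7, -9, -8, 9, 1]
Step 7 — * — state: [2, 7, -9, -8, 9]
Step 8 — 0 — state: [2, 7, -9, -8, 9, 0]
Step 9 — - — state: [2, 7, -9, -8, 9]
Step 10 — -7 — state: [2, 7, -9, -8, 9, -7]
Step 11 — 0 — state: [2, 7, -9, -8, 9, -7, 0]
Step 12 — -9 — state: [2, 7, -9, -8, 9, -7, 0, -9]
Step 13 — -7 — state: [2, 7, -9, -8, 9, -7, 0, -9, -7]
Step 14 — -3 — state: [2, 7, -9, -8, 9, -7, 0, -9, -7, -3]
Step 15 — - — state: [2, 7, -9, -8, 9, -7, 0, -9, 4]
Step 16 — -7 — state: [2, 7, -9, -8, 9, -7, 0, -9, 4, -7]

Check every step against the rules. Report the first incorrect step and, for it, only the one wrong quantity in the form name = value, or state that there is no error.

step 15, top = -4

Recomputing the run from the initial state:
step 1: [2]
step 2: [2, 7]
step 3: [2, 7, -9]
step 4: [2, 7, -9, -8]
step 5: [2, 7, -9, -8, 9]
step 6: [2, 7, -9, -8, 9, 1]
step 7: [2, 7, -9, -8, 9]
step 8: [2, 7, -9, -8, 9, 0]
step 9: [2, 7, -9, -8, 9]
step 10: [2, 7, -9, -8, 9, -7]
step 11: [2, 7, -9, -8, 9, -7, 0]
step 12: [2, 7, -9, -8, 9, -7, 0, -9]
step 13: [2, 7, -9, -8, 9, -7, 0, -9, -7]
step 14: [2, 7, -9, -8, 9, -7, 0, -9, -7, -3]
step 15: [2, 7, -9, -8, 9, -7, 0, -9, -4]
step 16: [2, 7, -9, -8, 9, -7, 0, -9, -4, -7]
The first disagreement with the record is at step 15, where the value should be top = -4.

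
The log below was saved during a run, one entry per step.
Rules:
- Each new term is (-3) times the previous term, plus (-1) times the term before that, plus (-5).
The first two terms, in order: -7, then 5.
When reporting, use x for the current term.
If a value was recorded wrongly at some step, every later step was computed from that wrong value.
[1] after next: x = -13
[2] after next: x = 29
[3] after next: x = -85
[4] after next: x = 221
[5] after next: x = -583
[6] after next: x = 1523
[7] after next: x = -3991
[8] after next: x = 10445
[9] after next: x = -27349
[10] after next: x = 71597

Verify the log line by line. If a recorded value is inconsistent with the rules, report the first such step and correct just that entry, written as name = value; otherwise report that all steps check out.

step 3, x = -79

Recomputing the run from the initial state:
step 1: x = -13
step 2: x = 29
step 3: x = -79
step 4: x = 203
step 5: x = -535
step 6: x = 1397
step 7: x = -3661
step 8: x = 9581
step 9: x = -25087
step 10: x = 65675
The first disagreement with the log is at step 3, where the value should be x = -79.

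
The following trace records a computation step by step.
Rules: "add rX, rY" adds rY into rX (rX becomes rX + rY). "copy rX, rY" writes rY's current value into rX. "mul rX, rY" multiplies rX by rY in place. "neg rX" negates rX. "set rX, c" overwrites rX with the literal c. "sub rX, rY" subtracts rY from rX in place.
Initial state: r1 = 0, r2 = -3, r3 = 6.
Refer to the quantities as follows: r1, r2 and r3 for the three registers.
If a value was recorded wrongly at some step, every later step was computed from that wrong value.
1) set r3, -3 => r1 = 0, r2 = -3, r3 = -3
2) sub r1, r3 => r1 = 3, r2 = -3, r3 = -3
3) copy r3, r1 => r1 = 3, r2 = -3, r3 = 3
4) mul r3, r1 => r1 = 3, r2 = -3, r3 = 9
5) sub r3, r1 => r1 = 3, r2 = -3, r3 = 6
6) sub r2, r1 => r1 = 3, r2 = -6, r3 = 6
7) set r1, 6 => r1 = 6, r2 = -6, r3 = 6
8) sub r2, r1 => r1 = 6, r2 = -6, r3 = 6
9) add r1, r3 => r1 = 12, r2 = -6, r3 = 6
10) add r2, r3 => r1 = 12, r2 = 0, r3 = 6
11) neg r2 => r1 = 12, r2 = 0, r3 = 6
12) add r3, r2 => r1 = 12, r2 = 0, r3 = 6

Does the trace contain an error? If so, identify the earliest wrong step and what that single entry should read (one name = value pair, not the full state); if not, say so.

step 1: r3 = -3 -> same as recorded
step 2: r1 = 0 - -3 = 3 -> checks out
step 3: r3 = 3 -> exactly as logged
step 4: r3 = 3 * 3 = 9 -> exactly as logged
step 5: r3 = 9 - 3 = 6 -> exactly as logged
step 6: r2 = -3 - 3 = -6 -> exactly as logged
step 7: r1 = 6 -> agrees with the trace
step 8: r2 = -6 - 6 = -12 -> the recorded entry deviates here
The earliest wrong entry is at step 8: it should read r2 = -12.

step 8, r2 = -12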